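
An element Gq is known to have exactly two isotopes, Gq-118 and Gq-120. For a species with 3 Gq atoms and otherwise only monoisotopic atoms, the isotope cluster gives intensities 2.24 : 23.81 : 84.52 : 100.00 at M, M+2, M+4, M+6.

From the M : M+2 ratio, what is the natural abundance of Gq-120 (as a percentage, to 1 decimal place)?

If p is the fraction of Gq that is Gq-118, then I(M+2)/I(M) = [C(3,1)·p^2·(1−p)] / p^3 = 3·(1−p)/p = 23.81/2.24 = 10.6295
(1−p)/p = 10.6295/3 = 3.5432  ⇒  p = 1/(1 + 3.5432) = 0.2201
Gq-118: 22.0%, Gq-120: 78.0%.

78.0%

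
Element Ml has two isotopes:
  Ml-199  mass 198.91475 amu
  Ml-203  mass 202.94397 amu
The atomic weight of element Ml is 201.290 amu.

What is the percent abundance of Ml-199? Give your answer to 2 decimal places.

41.05%

Let x be the fractional abundance of Ml-199; then Ml-203 has abundance 1 − x.
198.91475·x + 202.94397·(1 − x) = 201.290
(198.91475 − 202.94397)·x = 201.290 − 202.94397
x = -1.65397 / -4.02922 = 0.41049 → 41.05% Ml-199, 58.95% Ml-203.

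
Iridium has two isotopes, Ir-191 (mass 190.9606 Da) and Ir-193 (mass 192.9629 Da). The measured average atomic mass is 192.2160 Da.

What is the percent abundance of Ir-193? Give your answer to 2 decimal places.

62.70%

Let x be the fractional abundance of Ir-191; then Ir-193 has abundance 1 − x.
190.9606·x + 192.9629·(1 − x) = 192.2160
(190.9606 − 192.9629)·x = 192.2160 − 192.9629
x = -0.7469 / -2.0023 = 0.37302 → 37.30% Ir-191, 62.70% Ir-193.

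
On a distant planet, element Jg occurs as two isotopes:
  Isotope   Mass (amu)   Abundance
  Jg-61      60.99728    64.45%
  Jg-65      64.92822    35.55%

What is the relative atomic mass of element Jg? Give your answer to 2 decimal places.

62.39 amu

Ar = Σ fᵢ·mᵢ = 0.6445 × 60.99728 + 0.3555 × 64.92822
= 39.312747 + 23.081982 = 62.394729 amu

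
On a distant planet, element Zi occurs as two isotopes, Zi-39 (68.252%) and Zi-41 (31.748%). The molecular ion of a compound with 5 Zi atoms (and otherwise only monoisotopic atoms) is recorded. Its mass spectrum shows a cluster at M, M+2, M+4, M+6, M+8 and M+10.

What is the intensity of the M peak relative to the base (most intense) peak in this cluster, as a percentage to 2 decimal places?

43.00%

Term probabilities: M 0.1481, M+2 0.3445, M+4 0.3205, M+6 0.1491, M+8 0.0347, M+10 0.0032. Base peak = M+2.
P(M+2) = C(5,1) × 0.68252^4 × 0.31748^1 = 5 × 0.2170009 × 0.31748 = 0.344467 (base)
P(M) = C(5,0) × 0.68252^5 × 0.31748^0 = 1 × 0.14810745 × 1.0000 = 0.148107
Relative intensity = 0.148107 / 0.344467 × 100 = 43.00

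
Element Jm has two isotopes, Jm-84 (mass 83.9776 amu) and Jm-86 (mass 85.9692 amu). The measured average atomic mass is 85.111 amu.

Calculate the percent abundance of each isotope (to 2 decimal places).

Jm-84: 43.09%, Jm-86: 56.91%

With x = fraction of Jm-84 (so Jm-86 is 1 − x):
83.9776·x + 85.9692·(1 − x) = 85.111
(83.9776 − 85.9692)·x = 85.111 − 85.9692
x = -0.8582 / -1.9916 = 0.43091 → 43.09% Jm-84, 56.91% Jm-86.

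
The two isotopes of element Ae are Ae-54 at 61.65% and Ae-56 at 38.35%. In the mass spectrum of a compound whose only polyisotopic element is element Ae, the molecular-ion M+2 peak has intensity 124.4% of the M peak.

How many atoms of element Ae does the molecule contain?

2

The M+2/M ratio from n Ae atoms is n · q/p = n · 0.3835/0.6165.
n = 1.244 × 0.6165/0.3835 = 2.00 ≈ 2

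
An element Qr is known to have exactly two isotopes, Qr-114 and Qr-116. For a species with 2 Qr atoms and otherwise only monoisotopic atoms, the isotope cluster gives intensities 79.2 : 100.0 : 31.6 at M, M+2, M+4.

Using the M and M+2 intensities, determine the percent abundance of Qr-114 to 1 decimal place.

61.3%

Write p for the Qr-114 fraction. I(M+2)/I(M) = [C(2,1)·p^1·(1−p)] / p^2 = 2·(1−p)/p = 100.0/79.2 = 1.2626
(1−p)/p = 1.2626/2 = 0.6313  ⇒  p = 1/(1 + 0.6313) = 0.6130
Qr-114: 61.3%, Qr-116: 38.7%.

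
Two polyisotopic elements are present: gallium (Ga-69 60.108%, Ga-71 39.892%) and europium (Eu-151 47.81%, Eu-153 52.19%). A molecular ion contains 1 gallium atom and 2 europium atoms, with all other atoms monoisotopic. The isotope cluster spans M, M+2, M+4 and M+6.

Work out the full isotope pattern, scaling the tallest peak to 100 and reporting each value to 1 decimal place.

Gallium pattern (n=1): 0.60108 : 0.39892
Europium pattern (n=2): 0.22857961 : 0.49904078 : 0.27237961
Convolve the two distributions (both contribute in 2-u steps):
  M: 0.60108×0.22857961 = 0.137395
  M+2: 0.60108×0.49904078 + 0.39892×0.22857961 = 0.391148
  M+4: 0.60108×0.27237961 + 0.39892×0.49904078 = 0.362799
  M+6: 0.39892×0.27237961 = 0.108658
Scale to base peak (0.391148) = 100: 35.1 : 100.0 : 92.8 : 27.8

35.1 : 100.0 : 92.8 : 27.8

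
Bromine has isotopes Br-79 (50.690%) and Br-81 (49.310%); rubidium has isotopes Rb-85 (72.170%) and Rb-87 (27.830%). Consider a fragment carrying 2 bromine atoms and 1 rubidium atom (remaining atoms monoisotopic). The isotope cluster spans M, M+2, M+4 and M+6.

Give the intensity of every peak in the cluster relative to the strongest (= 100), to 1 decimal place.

42.9 : 100.0 : 72.8 : 15.7

Bromine pattern (n=2): 0.25694761 : 0.49990478 : 0.24314761
Rubidium pattern (n=1): 0.7217 : 0.2783
Convolve the two distributions (both contribute in 2-u steps):
  M: 0.25694761×0.7217 = 0.185439
  M+2: 0.25694761×0.2783 + 0.49990478×0.7217 = 0.432290
  M+4: 0.49990478×0.2783 + 0.24314761×0.7217 = 0.314603
  M+6: 0.24314761×0.2783 = 0.067668
Scale to base peak (0.432290) = 100: 42.9 : 100.0 : 72.8 : 15.7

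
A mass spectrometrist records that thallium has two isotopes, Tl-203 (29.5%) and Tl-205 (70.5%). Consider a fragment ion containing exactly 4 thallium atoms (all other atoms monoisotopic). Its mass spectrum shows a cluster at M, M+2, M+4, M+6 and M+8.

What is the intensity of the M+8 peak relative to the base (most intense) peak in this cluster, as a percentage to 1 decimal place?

(0.295 + 0.705)^4 gives M 0.0076, M+2 0.0724, M+4 0.2595, M+6 0.4135, M+8 0.2470; the largest is M+6.
P(M+6) = C(4,3) × 0.295^1 × 0.705^3 = 4 × 0.2950 × 0.35040263 = 0.413475 (base)
P(M+8) = C(4,4) × 0.295^0 × 0.705^4 = 1 × 1.0000 × 0.24703385 = 0.247034
Relative intensity = 0.247034 / 0.413475 × 100 = 59.7

59.7%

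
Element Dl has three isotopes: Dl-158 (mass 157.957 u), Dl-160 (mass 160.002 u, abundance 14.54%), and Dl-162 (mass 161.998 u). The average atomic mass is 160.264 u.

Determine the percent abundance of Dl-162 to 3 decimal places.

49.732%

Let x and y be the fractions of Dl-158 and Dl-162. Then x + y = 1 − 0.1454 = 0.8546 and 157.957x + 161.998y = 160.264 − 0.1454×160.002 = 136.9997092.
Substituting: 157.957x + 161.998(0.8546 − x) = 136.9997092
(157.957 − 161.998)x = -1.4437816  ⇒  x = 0.35728, y = 0.49732
Dl-158: 35.728%, Dl-162: 49.732%.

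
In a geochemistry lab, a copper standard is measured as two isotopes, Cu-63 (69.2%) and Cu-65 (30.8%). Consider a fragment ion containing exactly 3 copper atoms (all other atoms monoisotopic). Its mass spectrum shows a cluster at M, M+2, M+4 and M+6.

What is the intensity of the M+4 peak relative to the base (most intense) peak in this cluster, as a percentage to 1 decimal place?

44.5%

Term probabilities: M 0.3314, M+2 0.4425, M+4 0.1969, M+6 0.0292. Base peak = M+2.
P(M+2) = C(3,1) × 0.692^2 × 0.308^1 = 3 × 0.478864 × 0.3080 = 0.442470 (base)
P(M+4) = C(3,2) × 0.692^1 × 0.308^2 = 3 × 0.6920 × 0.094864 = 0.196938
Relative intensity = 0.196938 / 0.442470 × 100 = 44.5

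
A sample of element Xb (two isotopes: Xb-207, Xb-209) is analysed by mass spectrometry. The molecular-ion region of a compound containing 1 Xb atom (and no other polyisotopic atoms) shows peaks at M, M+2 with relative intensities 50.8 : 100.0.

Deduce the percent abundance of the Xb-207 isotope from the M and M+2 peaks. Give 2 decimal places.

Write p for the Xb-207 fraction. I(M+2)/I(M) = [C(1,1)·p^0·(1−p)] / p^1 = 1·(1−p)/p = 100.0/50.8 = 1.9685
(1−p)/p = 1.9685/1 = 1.9685  ⇒  p = 1/(1 + 1.9685) = 0.3369
Xb-207: 33.69%, Xb-209: 66.31%.

33.69%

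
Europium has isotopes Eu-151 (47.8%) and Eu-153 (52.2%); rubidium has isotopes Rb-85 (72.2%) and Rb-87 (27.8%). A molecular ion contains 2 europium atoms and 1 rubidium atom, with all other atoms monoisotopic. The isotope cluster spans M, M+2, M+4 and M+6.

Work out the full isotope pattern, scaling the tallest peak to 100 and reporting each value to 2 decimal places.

Europium pattern (n=2): 0.228484 : 0.499032 : 0.272484
Rubidium pattern (n=1): 0.7220 : 0.2780
Convolve the two distributions (both contribute in 2-u steps):
  M: 0.228484×0.7220 = 0.164965
  M+2: 0.228484×0.2780 + 0.499032×0.7220 = 0.423820
  M+4: 0.499032×0.2780 + 0.272484×0.7220 = 0.335464
  M+6: 0.272484×0.2780 = 0.075751
Scale to base peak (0.423820) = 100: 38.92 : 100.00 : 79.15 : 17.87

38.92 : 100.00 : 79.15 : 17.87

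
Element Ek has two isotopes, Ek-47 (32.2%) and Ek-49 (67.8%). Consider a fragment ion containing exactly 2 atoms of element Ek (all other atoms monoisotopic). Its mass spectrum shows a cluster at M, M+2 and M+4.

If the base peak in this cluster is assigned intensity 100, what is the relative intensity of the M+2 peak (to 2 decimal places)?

Binomial terms of (0.322 + 0.678)^2: M 0.1037, M+2 0.4366, M+4 0.4597 → M+4 is the base peak.
P(M+4) = C(2,2) × 0.322^0 × 0.678^2 = 1 × 1.0000 × 0.459684 = 0.459684 (base)
P(M+2) = C(2,1) × 0.322^1 × 0.678^1 = 2 × 0.3220 × 0.6780 = 0.436632
Relative intensity = 0.436632 / 0.459684 × 100 = 94.99

94.99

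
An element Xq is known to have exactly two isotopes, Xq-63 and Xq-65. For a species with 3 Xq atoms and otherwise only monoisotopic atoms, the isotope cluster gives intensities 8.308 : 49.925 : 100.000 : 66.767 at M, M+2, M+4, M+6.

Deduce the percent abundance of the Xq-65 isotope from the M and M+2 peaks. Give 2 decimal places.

66.70%

Let p = fractional abundance of Xq-63. I(M+2)/I(M) = [C(3,1)·p^2·(1−p)] / p^3 = 3·(1−p)/p = 49.925/8.308 = 6.0093
(1−p)/p = 6.0093/3 = 2.0031  ⇒  p = 1/(1 + 2.0031) = 0.3330
Xq-63: 33.30%, Xq-65: 66.70%.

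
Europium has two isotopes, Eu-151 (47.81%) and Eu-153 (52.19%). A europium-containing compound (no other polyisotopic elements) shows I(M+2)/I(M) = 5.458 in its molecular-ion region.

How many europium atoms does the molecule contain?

With n Eu atoms, P(M+2)/P(M) = C(n,1)·p^(n−1)q / p^n = n·q/p = n · 0.5219/0.4781.
n = 5.458 × 0.4781/0.5219 = 5.00 ≈ 5

5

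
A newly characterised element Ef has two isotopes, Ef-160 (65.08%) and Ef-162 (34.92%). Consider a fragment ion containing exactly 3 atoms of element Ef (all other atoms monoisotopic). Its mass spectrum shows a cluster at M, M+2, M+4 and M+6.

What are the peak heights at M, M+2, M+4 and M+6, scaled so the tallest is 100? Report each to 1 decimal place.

62.1 : 100.0 : 53.7 : 9.6

Each Ef atom is independently Ef-160 (p = 0.6508) or Ef-162 (q = 0.3492); the cluster is the binomial expansion (p + q)^3.
P(M) = 0.6508^3 = 0.275640
P(M+2) = 3 × 0.6508^2 × 0.3492^1 = 0.443701
P(M+4) = 3 × 0.6508^1 × 0.3492^2 = 0.238077
P(M+6) = 0.3492^3 = 0.042582
The M+2 peak is largest (0.443701); scaling to 100 gives 62.1 : 100.0 : 53.7 : 9.6.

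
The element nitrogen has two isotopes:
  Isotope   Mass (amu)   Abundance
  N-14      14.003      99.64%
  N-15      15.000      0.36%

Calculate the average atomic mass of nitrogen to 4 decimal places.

14.0066 amu

The abundance-weighted mean is 0.9964 × 14.003 + 0.0036 × 15.000
= 13.95259 + 0.05400 = 14.00659 amu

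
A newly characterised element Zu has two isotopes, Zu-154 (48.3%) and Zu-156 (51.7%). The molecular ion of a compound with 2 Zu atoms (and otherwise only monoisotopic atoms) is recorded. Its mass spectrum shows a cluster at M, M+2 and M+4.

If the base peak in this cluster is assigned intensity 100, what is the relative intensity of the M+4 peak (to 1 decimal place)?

53.5

(0.483 + 0.517)^2 gives M 0.2333, M+2 0.4994, M+4 0.2673; the largest is M+2.
P(M+2) = C(2,1) × 0.483^1 × 0.517^1 = 2 × 0.4830 × 0.5170 = 0.499422 (base)
P(M+4) = C(2,2) × 0.483^0 × 0.517^2 = 1 × 1.0000 × 0.267289 = 0.267289
Relative intensity = 0.267289 / 0.499422 × 100 = 53.5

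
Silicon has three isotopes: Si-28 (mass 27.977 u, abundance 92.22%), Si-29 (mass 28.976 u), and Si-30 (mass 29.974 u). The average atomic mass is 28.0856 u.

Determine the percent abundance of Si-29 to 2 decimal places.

Let x and y be the fractions of Si-29 and Si-30. Then x + y = 1 − 0.9222 = 0.0778 and 28.976x + 29.974y = 28.0856 − 0.9222×27.977 = 2.2852106.
Substituting: 28.976x + 29.974(0.0778 − x) = 2.2852106
(28.976 − 29.974)x = -0.0467666  ⇒  x = 0.04686, y = 0.03094
Si-29: 4.69%, Si-30: 3.09%.

4.69%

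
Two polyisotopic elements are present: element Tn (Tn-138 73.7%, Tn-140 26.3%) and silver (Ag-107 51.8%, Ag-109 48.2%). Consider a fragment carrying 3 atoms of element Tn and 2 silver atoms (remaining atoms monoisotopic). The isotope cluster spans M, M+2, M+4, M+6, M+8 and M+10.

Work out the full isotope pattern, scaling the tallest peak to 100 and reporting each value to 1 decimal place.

Element Tn pattern (n=3): 0.40031555 : 0.42856034 : 0.15293266 : 0.01819145
Silver pattern (n=2): 0.268324 : 0.499352 : 0.232324
Convolve the two distributions (both contribute in 2-u steps):
  M: 0.40031555×0.268324 = 0.107414
  M+2: 0.40031555×0.499352 + 0.42856034×0.268324 = 0.314891
  M+4: 0.40031555×0.232324 + 0.42856034×0.499352 + 0.15293266×0.268324 = 0.348041
  M+6: 0.42856034×0.232324 + 0.15293266×0.499352 + 0.01819145×0.268324 = 0.180813
  M+8: 0.15293266×0.232324 + 0.01819145×0.499352 = 0.044614
  M+10: 0.01819145×0.232324 = 0.004226
Scale to base peak (0.348041) = 100: 30.9 : 90.5 : 100.0 : 52.0 : 12.8 : 1.2

30.9 : 90.5 : 100.0 : 52.0 : 12.8 : 1.2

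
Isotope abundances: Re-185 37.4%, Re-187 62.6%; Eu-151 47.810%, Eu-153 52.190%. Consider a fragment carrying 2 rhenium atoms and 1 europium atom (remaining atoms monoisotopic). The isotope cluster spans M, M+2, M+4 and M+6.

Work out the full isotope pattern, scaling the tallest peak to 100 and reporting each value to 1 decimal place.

15.5 : 68.8 : 100.0 : 47.4

Rhenium pattern (n=2): 0.139876 : 0.468248 : 0.391876
Europium pattern (n=1): 0.4781 : 0.5219
Convolve the two distributions (both contribute in 2-u steps):
  M: 0.139876×0.4781 = 0.066875
  M+2: 0.139876×0.5219 + 0.468248×0.4781 = 0.296871
  M+4: 0.468248×0.5219 + 0.391876×0.4781 = 0.431735
  M+6: 0.391876×0.5219 = 0.204520
Scale to base peak (0.431735) = 100: 15.5 : 68.8 : 100.0 : 47.4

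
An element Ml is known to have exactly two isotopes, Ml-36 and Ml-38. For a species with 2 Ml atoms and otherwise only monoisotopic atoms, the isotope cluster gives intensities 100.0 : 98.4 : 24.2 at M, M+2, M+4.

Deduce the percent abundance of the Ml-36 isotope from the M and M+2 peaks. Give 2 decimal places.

If p is the fraction of Ml that is Ml-36, then I(M+2)/I(M) = [C(2,1)·p^1·(1−p)] / p^2 = 2·(1−p)/p = 98.4/100.0 = 0.9840
(1−p)/p = 0.9840/2 = 0.4920  ⇒  p = 1/(1 + 0.4920) = 0.6702
Ml-36: 67.02%, Ml-38: 32.98%.

67.02%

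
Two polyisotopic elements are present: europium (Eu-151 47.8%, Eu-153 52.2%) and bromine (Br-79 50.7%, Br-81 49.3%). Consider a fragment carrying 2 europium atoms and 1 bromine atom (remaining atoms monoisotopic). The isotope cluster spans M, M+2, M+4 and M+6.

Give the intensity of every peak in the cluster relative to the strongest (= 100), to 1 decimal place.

30.2 : 95.2 : 100.0 : 35.0

Europium pattern (n=2): 0.228484 : 0.499032 : 0.272484
Bromine pattern (n=1): 0.5070 : 0.4930
Convolve the two distributions (both contribute in 2-u steps):
  M: 0.228484×0.5070 = 0.115841
  M+2: 0.228484×0.4930 + 0.499032×0.5070 = 0.365652
  M+4: 0.499032×0.4930 + 0.272484×0.5070 = 0.384172
  M+6: 0.272484×0.4930 = 0.134335
Scale to base peak (0.384172) = 100: 30.2 : 95.2 : 100.0 : 35.0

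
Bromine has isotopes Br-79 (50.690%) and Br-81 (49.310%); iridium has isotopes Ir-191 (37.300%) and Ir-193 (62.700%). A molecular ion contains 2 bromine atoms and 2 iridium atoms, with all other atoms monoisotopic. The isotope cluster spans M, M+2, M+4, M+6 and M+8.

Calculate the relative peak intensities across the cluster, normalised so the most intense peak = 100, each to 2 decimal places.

Bromine pattern (n=2): 0.25694761 : 0.49990478 : 0.24314761
Iridium pattern (n=2): 0.139129 : 0.467742 : 0.393129
Convolve the two distributions (both contribute in 2-u steps):
  M: 0.25694761×0.139129 = 0.035749
  M+2: 0.25694761×0.467742 + 0.49990478×0.139129 = 0.189736
  M+4: 0.25694761×0.393129 + 0.49990478×0.467742 + 0.24314761×0.139129 = 0.368669
  M+6: 0.49990478×0.393129 + 0.24314761×0.467742 = 0.310257
  M+8: 0.24314761×0.393129 = 0.095588
Scale to base peak (0.368669) = 100: 9.70 : 51.47 : 100.00 : 84.16 : 25.93

9.70 : 51.47 : 100.00 : 84.16 : 25.93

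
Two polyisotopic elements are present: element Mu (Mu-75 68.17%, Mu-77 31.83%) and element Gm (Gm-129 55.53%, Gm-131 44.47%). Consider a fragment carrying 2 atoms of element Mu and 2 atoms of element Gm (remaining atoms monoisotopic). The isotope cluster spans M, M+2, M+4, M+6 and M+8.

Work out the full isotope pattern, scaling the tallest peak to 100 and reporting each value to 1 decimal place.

39.4 : 100.0 : 92.9 : 37.4 : 5.5

Element Mu pattern (n=2): 0.46471489 : 0.43397022 : 0.10131489
Element Gm pattern (n=2): 0.30835809 : 0.49388382 : 0.19775809
Convolve the two distributions (both contribute in 2-u steps):
  M: 0.46471489×0.30835809 = 0.143299
  M+2: 0.46471489×0.49388382 + 0.43397022×0.30835809 = 0.363333
  M+4: 0.46471489×0.19775809 + 0.43397022×0.49388382 + 0.10131489×0.30835809 = 0.337473
  M+6: 0.43397022×0.19775809 + 0.10131489×0.49388382 = 0.135859
  M+8: 0.10131489×0.19775809 = 0.020036
Scale to base peak (0.363333) = 100: 39.4 : 100.0 : 92.9 : 37.4 : 5.5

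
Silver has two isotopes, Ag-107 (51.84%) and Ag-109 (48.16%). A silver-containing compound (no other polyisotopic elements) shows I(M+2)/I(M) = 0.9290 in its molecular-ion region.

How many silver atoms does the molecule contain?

1

With n Ag atoms, P(M+2)/P(M) = C(n,1)·p^(n−1)q / p^n = n·q/p = n · 0.4816/0.5184.
n = 0.9290 × 0.5184/0.4816 = 1.00 ≈ 1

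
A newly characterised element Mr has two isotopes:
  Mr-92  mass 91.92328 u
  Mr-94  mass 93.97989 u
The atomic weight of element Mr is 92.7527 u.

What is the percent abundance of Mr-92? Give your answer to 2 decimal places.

59.67%

Let x be the fractional abundance of Mr-92; then Mr-94 has abundance 1 − x.
91.92328·x + 93.97989·(1 − x) = 92.7527
(91.92328 − 93.97989)·x = 92.7527 − 93.97989
x = -1.22719 / -2.05661 = 0.59671 → 59.67% Mr-92, 40.33% Mr-94.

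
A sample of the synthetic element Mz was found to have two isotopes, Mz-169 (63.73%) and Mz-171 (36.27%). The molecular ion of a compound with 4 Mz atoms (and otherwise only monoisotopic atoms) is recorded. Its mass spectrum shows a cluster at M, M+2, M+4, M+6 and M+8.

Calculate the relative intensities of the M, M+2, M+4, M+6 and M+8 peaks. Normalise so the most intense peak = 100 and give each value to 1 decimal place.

Each Mz atom is independently Mz-169 (p = 0.6373) or Mz-171 (q = 0.3627); the cluster is the binomial expansion (p + q)^4.
P(M) = 0.6373^4 = 0.164959
P(M+2) = 4 × 0.6373^3 × 0.3627^1 = 0.375525
P(M+4) = 6 × 0.6373^2 × 0.3627^2 = 0.320578
P(M+6) = 4 × 0.6373^1 × 0.3627^3 = 0.121632
P(M+8) = 0.3627^4 = 0.017306
The M+2 peak is largest (0.375525); scaling to 100 gives 43.9 : 100.0 : 85.4 : 32.4 : 4.6.

43.9 : 100.0 : 85.4 : 32.4 : 4.6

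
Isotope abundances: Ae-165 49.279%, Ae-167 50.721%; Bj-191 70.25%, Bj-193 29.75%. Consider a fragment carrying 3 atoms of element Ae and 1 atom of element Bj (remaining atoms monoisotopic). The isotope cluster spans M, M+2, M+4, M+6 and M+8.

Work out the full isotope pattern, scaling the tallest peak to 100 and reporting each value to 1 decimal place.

Element Ae pattern (n=3): 0.1196701 : 0.36951565 : 0.3803284 : 0.13048585
Element Bj pattern (n=1): 0.7025 : 0.2975
Convolve the two distributions (both contribute in 2-u steps):
  M: 0.1196701×0.7025 = 0.084068
  M+2: 0.1196701×0.2975 + 0.36951565×0.7025 = 0.295187
  M+4: 0.36951565×0.2975 + 0.3803284×0.7025 = 0.377112
  M+6: 0.3803284×0.2975 + 0.13048585×0.7025 = 0.204814
  M+8: 0.13048585×0.2975 = 0.038820
Scale to base peak (0.377112) = 100: 22.3 : 78.3 : 100.0 : 54.3 : 10.3

22.3 : 78.3 : 100.0 : 54.3 : 10.3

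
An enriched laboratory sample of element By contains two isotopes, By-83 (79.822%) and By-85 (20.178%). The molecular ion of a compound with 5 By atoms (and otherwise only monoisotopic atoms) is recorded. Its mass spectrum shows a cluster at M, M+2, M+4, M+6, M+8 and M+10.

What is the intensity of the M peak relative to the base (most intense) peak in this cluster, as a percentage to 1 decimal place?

79.1%

Term probabilities: M 0.3241, M+2 0.4096, M+4 0.2071, M+6 0.0523, M+8 0.0066, M+10 0.0003. Base peak = M+2.
P(M+2) = C(5,1) × 0.79822^4 × 0.20178^1 = 5 × 0.40596671 × 0.20178 = 0.409580 (base)
P(M) = C(5,0) × 0.79822^5 × 0.20178^0 = 1 × 0.32405075 × 1.0000 = 0.324051
Relative intensity = 0.324051 / 0.409580 × 100 = 79.1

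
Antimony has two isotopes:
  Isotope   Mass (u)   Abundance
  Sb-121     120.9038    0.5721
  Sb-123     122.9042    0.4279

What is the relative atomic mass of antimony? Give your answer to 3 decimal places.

Ar = Σ fᵢ·mᵢ = 0.5721 × 120.9038 + 0.4279 × 122.9042
= 69.16906 + 52.59071 = 121.75977 u

121.760 u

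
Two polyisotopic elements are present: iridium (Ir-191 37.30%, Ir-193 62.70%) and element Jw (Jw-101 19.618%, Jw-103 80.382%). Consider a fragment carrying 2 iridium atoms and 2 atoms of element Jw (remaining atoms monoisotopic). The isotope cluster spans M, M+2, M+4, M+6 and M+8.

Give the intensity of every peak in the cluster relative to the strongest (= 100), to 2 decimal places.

1.26 : 14.52 : 59.25 : 100.00 : 59.60

Iridium pattern (n=2): 0.139129 : 0.467742 : 0.393129
Element Jw pattern (n=2): 0.03848659 : 0.31538682 : 0.64612659
Convolve the two distributions (both contribute in 2-u steps):
  M: 0.139129×0.03848659 = 0.005355
  M+2: 0.139129×0.31538682 + 0.467742×0.03848659 = 0.061881
  M+4: 0.139129×0.64612659 + 0.467742×0.31538682 + 0.393129×0.03848659 = 0.252545
  M+6: 0.467742×0.64612659 + 0.393129×0.31538682 = 0.426208
  M+8: 0.393129×0.64612659 = 0.254011
Scale to base peak (0.426208) = 100: 1.26 : 14.52 : 59.25 : 100.00 : 59.60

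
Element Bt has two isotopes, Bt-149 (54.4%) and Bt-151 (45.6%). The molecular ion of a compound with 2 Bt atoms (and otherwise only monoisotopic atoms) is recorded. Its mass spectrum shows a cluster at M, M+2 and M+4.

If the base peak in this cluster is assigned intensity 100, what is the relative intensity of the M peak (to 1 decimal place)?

Binomial terms of (0.544 + 0.456)^2: M 0.2959, M+2 0.4961, M+4 0.2079 → M+2 is the base peak.
P(M+2) = C(2,1) × 0.544^1 × 0.456^1 = 2 × 0.5440 × 0.4560 = 0.496128 (base)
P(M) = C(2,0) × 0.544^2 × 0.456^0 = 1 × 0.295936 × 1.0000 = 0.295936
Relative intensity = 0.295936 / 0.496128 × 100 = 59.6

59.6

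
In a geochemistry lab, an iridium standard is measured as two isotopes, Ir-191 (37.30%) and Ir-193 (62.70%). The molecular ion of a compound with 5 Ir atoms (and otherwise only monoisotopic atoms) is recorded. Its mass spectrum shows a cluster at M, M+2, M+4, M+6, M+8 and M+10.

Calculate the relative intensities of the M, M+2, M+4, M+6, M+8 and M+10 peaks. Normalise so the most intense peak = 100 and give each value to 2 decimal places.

2.11 : 17.70 : 59.49 : 100.00 : 84.05 : 28.26

The 5 Ir atoms are independent, so intensities follow the terms of (0.3730 + 0.6270)^5.
P(M) = 0.3730^5 = 0.007220
P(M+2) = 5 × 0.3730^4 × 0.6270^1 = 0.060684
P(M+4) = 10 × 0.3730^3 × 0.6270^2 = 0.204015
P(M+6) = 10 × 0.3730^2 × 0.6270^3 = 0.342942
P(M+8) = 5 × 0.3730^1 × 0.6270^4 = 0.288237
P(M+10) = 0.6270^5 = 0.096903
The M+6 peak is largest (0.342942); scaling to 100 gives 2.11 : 17.70 : 59.49 : 100.00 : 84.05 : 28.26.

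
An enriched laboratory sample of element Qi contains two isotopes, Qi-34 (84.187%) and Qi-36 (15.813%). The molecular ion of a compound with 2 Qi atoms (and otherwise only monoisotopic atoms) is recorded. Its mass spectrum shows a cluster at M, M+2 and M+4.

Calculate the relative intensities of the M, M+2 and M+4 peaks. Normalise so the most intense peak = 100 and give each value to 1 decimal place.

The 2 Qi atoms are independent, so intensities follow the terms of (0.84187 + 0.15813)^2.
P(M) = 0.84187^2 = 0.708745
P(M+2) = 2 × 0.84187^1 × 0.15813^1 = 0.266250
P(M+4) = 0.15813^2 = 0.025005
The M peak is largest (0.708745); scaling to 100 gives 100.0 : 37.6 : 3.5.

100.0 : 37.6 : 3.5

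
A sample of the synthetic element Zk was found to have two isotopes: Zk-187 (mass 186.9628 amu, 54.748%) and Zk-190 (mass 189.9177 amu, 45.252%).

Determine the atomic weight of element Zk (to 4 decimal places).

188.3000 amu

Average mass = Σ (abundance × isotope mass) = 0.54748 × 186.9628 + 0.45252 × 189.9177
= 102.35839 + 85.94156 = 188.29995 amu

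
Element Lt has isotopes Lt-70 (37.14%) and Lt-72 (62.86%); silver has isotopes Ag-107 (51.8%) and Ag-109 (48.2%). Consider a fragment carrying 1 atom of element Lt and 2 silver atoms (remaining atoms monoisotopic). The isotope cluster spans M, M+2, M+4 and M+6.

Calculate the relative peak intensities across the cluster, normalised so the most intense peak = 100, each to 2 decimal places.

24.90 : 88.49 : 100.00 : 36.49

Element Lt pattern (n=1): 0.3714 : 0.6286
Silver pattern (n=2): 0.268324 : 0.499352 : 0.232324
Convolve the two distributions (both contribute in 2-u steps):
  M: 0.3714×0.268324 = 0.099656
  M+2: 0.3714×0.499352 + 0.6286×0.268324 = 0.354128
  M+4: 0.3714×0.232324 + 0.6286×0.499352 = 0.400178
  M+6: 0.6286×0.232324 = 0.146039
Scale to base peak (0.400178) = 100: 24.90 : 88.49 : 100.00 : 36.49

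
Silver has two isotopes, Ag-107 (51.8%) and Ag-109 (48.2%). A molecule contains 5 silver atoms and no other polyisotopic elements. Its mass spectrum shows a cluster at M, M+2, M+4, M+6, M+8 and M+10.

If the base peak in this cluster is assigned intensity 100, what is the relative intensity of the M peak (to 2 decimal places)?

(0.518 + 0.482)^5 gives M 0.0373, M+2 0.1735, M+4 0.3229, M+6 0.3005, M+8 0.1398, M+10 0.0260; the largest is M+4.
P(M+4) = C(5,2) × 0.518^3 × 0.482^2 = 10 × 0.13899183 × 0.232324 = 0.322911 (base)
P(M) = C(5,0) × 0.518^5 × 0.482^0 = 1 × 0.03729484 × 1.0000 = 0.037295
Relative intensity = 0.037295 / 0.322911 × 100 = 11.55

11.55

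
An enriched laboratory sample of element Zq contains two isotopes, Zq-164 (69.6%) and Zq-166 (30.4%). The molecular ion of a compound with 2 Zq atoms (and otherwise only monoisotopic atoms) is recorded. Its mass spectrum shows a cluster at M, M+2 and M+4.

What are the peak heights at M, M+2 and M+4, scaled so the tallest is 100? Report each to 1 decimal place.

100.0 : 87.4 : 19.1

Each Zq atom is independently Zq-164 (p = 0.696) or Zq-166 (q = 0.304); the cluster is the binomial expansion (p + q)^2.
P(M) = 0.696^2 = 0.484416
P(M+2) = 2 × 0.696^1 × 0.304^1 = 0.423168
P(M+4) = 0.304^2 = 0.092416
The M peak is largest (0.484416); scaling to 100 gives 100.0 : 87.4 : 19.1.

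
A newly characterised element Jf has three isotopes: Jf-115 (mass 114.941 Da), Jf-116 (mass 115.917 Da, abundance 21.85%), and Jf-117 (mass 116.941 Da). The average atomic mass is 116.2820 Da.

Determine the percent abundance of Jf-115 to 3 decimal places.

21.763%

Let x and y be the fractions of Jf-115 and Jf-117. Then x + y = 1 − 0.2185 = 0.7815 and 114.941x + 116.941y = 116.2820 − 0.2185×115.917 = 90.9541355.
Substituting: 114.941x + 116.941(0.7815 − x) = 90.9541355
(114.941 − 116.941)x = -0.435256  ⇒  x = 0.21763, y = 0.56387
Jf-115: 21.763%, Jf-117: 56.387%.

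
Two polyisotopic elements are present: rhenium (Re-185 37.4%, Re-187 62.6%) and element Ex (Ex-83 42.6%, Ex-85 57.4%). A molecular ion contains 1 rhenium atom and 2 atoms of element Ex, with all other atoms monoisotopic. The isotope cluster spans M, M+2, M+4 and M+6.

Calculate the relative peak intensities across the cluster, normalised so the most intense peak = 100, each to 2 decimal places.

15.81 : 69.06 : 100.00 : 48.04

Rhenium pattern (n=1): 0.3740 : 0.6260
Element Ex pattern (n=2): 0.181476 : 0.489048 : 0.329476
Convolve the two distributions (both contribute in 2-u steps):
  M: 0.3740×0.181476 = 0.067872
  M+2: 0.3740×0.489048 + 0.6260×0.181476 = 0.296508
  M+4: 0.3740×0.329476 + 0.6260×0.489048 = 0.429368
  M+6: 0.6260×0.329476 = 0.206252
Scale to base peak (0.429368) = 100: 15.81 : 69.06 : 100.00 : 48.04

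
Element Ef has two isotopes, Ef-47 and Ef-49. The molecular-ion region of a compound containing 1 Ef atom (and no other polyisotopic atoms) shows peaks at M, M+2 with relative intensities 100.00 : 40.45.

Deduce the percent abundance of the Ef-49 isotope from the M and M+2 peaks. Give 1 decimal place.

28.8%

Let p = fractional abundance of Ef-47. I(M+2)/I(M) = [C(1,1)·p^0·(1−p)] / p^1 = 1·(1−p)/p = 40.45/100.00 = 0.4045
(1−p)/p = 0.4045/1 = 0.4045  ⇒  p = 1/(1 + 0.4045) = 0.7120
Ef-47: 71.2%, Ef-49: 28.8%.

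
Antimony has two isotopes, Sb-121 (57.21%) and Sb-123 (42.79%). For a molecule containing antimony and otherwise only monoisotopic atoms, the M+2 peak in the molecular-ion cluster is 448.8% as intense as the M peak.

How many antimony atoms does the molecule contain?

6

With n Sb atoms, P(M+2)/P(M) = C(n,1)·p^(n−1)q / p^n = n·q/p = n · 0.4279/0.5721.
n = 4.488 × 0.5721/0.4279 = 6.00 ≈ 6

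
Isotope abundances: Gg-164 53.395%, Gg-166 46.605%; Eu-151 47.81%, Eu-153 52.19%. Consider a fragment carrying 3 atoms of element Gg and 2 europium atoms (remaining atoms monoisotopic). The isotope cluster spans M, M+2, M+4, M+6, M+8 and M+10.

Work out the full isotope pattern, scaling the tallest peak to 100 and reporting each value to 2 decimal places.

10.88 : 52.23 : 100.00 : 95.44 : 45.41 : 8.62

Element Gg pattern (n=3): 0.15223053 : 0.3986162 : 0.34792599 : 0.10122727
Europium pattern (n=2): 0.22857961 : 0.49904078 : 0.27237961
Convolve the two distributions (both contribute in 2-u steps):
  M: 0.15223053×0.22857961 = 0.034797
  M+2: 0.15223053×0.49904078 + 0.3986162×0.22857961 = 0.167085
  M+4: 0.15223053×0.27237961 + 0.3986162×0.49904078 + 0.34792599×0.22857961 = 0.319919
  M+6: 0.3986162×0.27237961 + 0.34792599×0.49904078 + 0.10122727×0.22857961 = 0.305343
  M+8: 0.34792599×0.27237961 + 0.10122727×0.49904078 = 0.145284
  M+10: 0.10122727×0.27237961 = 0.027572
Scale to base peak (0.319919) = 100: 10.88 : 52.23 : 100.00 : 95.44 : 45.41 : 8.62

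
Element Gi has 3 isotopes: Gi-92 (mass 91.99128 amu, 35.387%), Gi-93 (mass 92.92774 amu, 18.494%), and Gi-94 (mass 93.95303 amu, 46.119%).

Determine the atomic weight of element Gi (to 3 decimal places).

Ar = Σ fᵢ·mᵢ = 0.35387 × 91.99128 + 0.18494 × 92.92774 + 0.46119 × 93.95303
= 32.552954 + 17.186056 + 43.330198 = 93.069208 amu

93.069 amu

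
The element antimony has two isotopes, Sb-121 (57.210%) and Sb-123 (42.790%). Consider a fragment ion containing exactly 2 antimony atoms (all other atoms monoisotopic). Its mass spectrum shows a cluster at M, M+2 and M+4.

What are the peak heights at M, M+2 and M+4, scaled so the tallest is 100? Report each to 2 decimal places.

Expanding (0.57210 + 0.42790)^2:
P(M) = 0.57210^2 = 0.327298
P(M+2) = 2 × 0.57210^1 × 0.42790^1 = 0.489603
P(M+4) = 0.42790^2 = 0.183098
The M+2 peak is largest (0.489603); scaling to 100 gives 66.85 : 100.00 : 37.40.

66.85 : 100.00 : 37.40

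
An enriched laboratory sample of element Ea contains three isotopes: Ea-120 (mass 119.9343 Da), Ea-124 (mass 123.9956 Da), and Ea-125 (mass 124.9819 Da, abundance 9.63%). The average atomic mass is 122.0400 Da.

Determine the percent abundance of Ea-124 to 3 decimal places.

39.879%

The remaining 90.37% is split between Ea-120 (fraction x) and Ea-124 (fraction 0.9037 − x).
Substituting: 119.9343x + 123.9956(0.9037 − x) = 110.00424303
(119.9343 − 123.9956)x = -2.05058069  ⇒  x = 0.50491, y = 0.39879
Ea-120: 50.491%, Ea-124: 39.879%.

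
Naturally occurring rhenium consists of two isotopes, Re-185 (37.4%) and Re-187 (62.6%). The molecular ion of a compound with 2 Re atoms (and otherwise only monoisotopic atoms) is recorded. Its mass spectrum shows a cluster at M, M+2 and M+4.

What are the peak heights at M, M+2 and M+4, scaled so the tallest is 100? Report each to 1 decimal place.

The 2 Re atoms are independent, so intensities follow the terms of (0.374 + 0.626)^2.
P(M) = 0.374^2 = 0.139876
P(M+2) = 2 × 0.374^1 × 0.626^1 = 0.468248
P(M+4) = 0.626^2 = 0.391876
The M+2 peak is largest (0.468248); scaling to 100 gives 29.9 : 100.0 : 83.7.

29.9 : 100.0 : 83.7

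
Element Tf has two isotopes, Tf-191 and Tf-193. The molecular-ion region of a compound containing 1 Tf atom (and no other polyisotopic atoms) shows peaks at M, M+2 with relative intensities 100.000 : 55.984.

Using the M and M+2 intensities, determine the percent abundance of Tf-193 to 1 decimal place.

If p is the fraction of Tf that is Tf-191, then I(M+2)/I(M) = [C(1,1)·p^0·(1−p)] / p^1 = 1·(1−p)/p = 55.984/100.000 = 0.5598
(1−p)/p = 0.5598/1 = 0.5598  ⇒  p = 1/(1 + 0.5598) = 0.6411
Tf-191: 64.1%, Tf-193: 35.9%.

35.9%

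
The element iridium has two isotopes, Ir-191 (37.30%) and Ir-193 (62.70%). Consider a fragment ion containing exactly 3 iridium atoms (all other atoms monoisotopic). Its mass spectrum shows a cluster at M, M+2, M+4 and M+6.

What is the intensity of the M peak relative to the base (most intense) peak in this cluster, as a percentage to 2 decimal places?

Binomial terms of (0.3730 + 0.6270)^3: M 0.0519, M+2 0.2617, M+4 0.4399, M+6 0.2465 → M+4 is the base peak.
P(M+4) = C(3,2) × 0.3730^1 × 0.6270^2 = 3 × 0.3730 × 0.393129 = 0.439911 (base)
P(M) = C(3,0) × 0.3730^3 × 0.6270^0 = 1 × 0.05189512 × 1.0000 = 0.051895
Relative intensity = 0.051895 / 0.439911 × 100 = 11.80

11.80%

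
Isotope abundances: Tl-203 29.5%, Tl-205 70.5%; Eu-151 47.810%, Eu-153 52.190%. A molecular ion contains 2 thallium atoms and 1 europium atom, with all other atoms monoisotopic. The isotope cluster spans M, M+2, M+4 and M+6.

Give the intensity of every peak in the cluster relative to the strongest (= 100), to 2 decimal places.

Thallium pattern (n=2): 0.087025 : 0.41595 : 0.497025
Europium pattern (n=1): 0.4781 : 0.5219
Convolve the two distributions (both contribute in 2-u steps):
  M: 0.087025×0.4781 = 0.041607
  M+2: 0.087025×0.5219 + 0.41595×0.4781 = 0.244284
  M+4: 0.41595×0.5219 + 0.497025×0.4781 = 0.454712
  M+6: 0.497025×0.5219 = 0.259397
Scale to base peak (0.454712) = 100: 9.15 : 53.72 : 100.00 : 57.05

9.15 : 53.72 : 100.00 : 57.05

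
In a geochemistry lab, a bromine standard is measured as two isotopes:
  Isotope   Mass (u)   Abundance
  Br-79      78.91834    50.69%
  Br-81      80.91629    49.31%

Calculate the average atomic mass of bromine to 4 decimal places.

79.9035 u

Weight each isotope mass by its fractional abundance: 0.5069 × 78.91834 + 0.4931 × 80.91629
= 40.003707 + 39.899823 = 79.903530 u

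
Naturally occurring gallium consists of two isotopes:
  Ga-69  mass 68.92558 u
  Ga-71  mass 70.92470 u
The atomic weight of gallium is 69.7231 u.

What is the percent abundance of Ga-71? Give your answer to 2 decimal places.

Let x be the fractional abundance of Ga-69; then Ga-71 has abundance 1 − x.
68.92558·x + 70.92470·(1 − x) = 69.7231
(68.92558 − 70.92470)·x = 69.7231 − 70.92470
x = -1.20160 / -1.99912 = 0.60106 → 60.11% Ga-69, 39.89% Ga-71.

39.89%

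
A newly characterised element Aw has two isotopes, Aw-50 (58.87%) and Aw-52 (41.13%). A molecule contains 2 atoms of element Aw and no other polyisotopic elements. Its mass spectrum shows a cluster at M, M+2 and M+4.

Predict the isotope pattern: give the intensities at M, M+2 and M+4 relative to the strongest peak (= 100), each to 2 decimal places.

Expanding (0.5887 + 0.4113)^2:
P(M) = 0.5887^2 = 0.346568
P(M+2) = 2 × 0.5887^1 × 0.4113^1 = 0.484265
P(M+4) = 0.4113^2 = 0.169168
The M+2 peak is largest (0.484265); scaling to 100 gives 71.57 : 100.00 : 34.93.

71.57 : 100.00 : 34.93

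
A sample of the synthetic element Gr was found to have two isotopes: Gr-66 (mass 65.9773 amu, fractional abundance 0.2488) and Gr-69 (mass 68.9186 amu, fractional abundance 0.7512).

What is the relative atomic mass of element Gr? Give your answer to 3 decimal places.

Ar = Σ fᵢ·mᵢ = 0.2488 × 65.9773 + 0.7512 × 68.9186
= 16.41515 + 51.77165 = 68.18680 amu

68.187 amu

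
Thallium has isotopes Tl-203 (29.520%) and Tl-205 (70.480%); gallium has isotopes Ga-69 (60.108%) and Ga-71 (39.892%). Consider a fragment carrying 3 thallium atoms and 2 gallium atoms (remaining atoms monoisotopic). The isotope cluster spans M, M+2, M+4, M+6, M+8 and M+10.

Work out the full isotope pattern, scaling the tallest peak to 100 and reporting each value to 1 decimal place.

2.5 : 21.5 : 68.5 : 100.0 : 64.9 : 15.2

Thallium pattern (n=3): 0.02572463 : 0.18425524 : 0.43991564 : 0.35010449
Gallium pattern (n=2): 0.36129717 : 0.47956567 : 0.15913717
Convolve the two distributions (both contribute in 2-u steps):
  M: 0.02572463×0.36129717 = 0.009294
  M+2: 0.02572463×0.47956567 + 0.18425524×0.36129717 = 0.078908
  M+4: 0.02572463×0.15913717 + 0.18425524×0.47956567 + 0.43991564×0.36129717 = 0.251397
  M+6: 0.18425524×0.15913717 + 0.43991564×0.47956567 + 0.35010449×0.36129717 = 0.366782
  M+8: 0.43991564×0.15913717 + 0.35010449×0.47956567 = 0.237905
  M+10: 0.35010449×0.15913717 = 0.055715
Scale to base peak (0.366782) = 100: 2.5 : 21.5 : 68.5 : 100.0 : 64.9 : 15.2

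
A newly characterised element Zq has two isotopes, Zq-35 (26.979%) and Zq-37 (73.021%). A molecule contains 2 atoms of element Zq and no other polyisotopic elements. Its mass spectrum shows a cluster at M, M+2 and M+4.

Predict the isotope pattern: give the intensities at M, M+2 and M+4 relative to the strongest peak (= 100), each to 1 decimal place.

Each Zq atom is independently Zq-35 (p = 0.26979) or Zq-37 (q = 0.73021); the cluster is the binomial expansion (p + q)^2.
P(M) = 0.26979^2 = 0.072787
P(M+2) = 2 × 0.26979^1 × 0.73021^1 = 0.394007
P(M+4) = 0.73021^2 = 0.533207
The M+4 peak is largest (0.533207); scaling to 100 gives 13.7 : 73.9 : 100.0.

13.7 : 73.9 : 100.0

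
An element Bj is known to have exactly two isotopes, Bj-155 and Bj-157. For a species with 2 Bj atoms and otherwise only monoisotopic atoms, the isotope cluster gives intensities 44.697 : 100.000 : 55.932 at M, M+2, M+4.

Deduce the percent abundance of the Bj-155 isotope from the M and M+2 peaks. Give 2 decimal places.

47.20%

Let p = fractional abundance of Bj-155. I(M+2)/I(M) = [C(2,1)·p^1·(1−p)] / p^2 = 2·(1−p)/p = 100.000/44.697 = 2.2373
(1−p)/p = 2.2373/2 = 1.1186  ⇒  p = 1/(1 + 1.1186) = 0.4720
Bj-155: 47.20%, Bj-157: 52.80%.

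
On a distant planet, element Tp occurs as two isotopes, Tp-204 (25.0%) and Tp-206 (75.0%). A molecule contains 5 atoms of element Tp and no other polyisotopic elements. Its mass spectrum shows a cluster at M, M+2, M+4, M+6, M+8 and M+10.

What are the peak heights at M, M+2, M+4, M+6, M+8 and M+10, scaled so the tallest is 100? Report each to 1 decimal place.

Expanding (0.250 + 0.750)^5:
P(M) = 0.250^5 = 0.000977
P(M+2) = 5 × 0.250^4 × 0.750^1 = 0.014648
P(M+4) = 10 × 0.250^3 × 0.750^2 = 0.087891
P(M+6) = 10 × 0.250^2 × 0.750^3 = 0.263672
P(M+8) = 5 × 0.250^1 × 0.750^4 = 0.395508
P(M+10) = 0.750^5 = 0.237305
The M+8 peak is largest (0.395508); scaling to 100 gives 0.2 : 3.7 : 22.2 : 66.7 : 100.0 : 60.0.

0.2 : 3.7 : 22.2 : 66.7 : 100.0 : 60.0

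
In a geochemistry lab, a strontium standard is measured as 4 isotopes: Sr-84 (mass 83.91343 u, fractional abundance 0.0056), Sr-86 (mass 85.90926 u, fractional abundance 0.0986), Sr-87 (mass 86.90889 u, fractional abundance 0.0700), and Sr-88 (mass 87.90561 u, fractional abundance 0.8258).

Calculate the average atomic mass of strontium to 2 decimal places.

87.62 u

Ar = Σ fᵢ·mᵢ = 0.0056 × 83.91343 + 0.0986 × 85.90926 + 0.0700 × 86.90889 + 0.8258 × 87.90561
= 0.469915 + 8.470653 + 6.083622 + 72.592453 = 87.616643 u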